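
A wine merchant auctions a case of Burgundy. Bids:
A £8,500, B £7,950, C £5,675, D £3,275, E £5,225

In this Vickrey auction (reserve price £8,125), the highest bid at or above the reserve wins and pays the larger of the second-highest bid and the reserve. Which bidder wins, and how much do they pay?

Rule: the highest bid at or above the reserve wins and pays the larger of the second-highest bid and the reserve.
Sorting bids: 8,500 (A) > 7,950 (B) > 5,675 (C) > 5,225 (E) > 3,275 (D)
Highest eligible bid: A at £8,500.
max(second-highest £7,950, reserve £8,125) = £8,125.

A pays £8,125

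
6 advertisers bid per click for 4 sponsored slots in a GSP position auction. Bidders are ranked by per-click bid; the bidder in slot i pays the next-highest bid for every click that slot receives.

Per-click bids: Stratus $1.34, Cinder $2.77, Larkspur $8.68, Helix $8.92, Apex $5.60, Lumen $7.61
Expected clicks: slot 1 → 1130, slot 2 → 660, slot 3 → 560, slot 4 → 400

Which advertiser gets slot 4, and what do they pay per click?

Apex; $2.77 per click

Per-click bids in order: $8.92 (Helix) > $8.68 (Larkspur) > $7.61 (Lumen) > $5.60 (Apex) > $2.77 (Cinder) > …
Slot 4 goes to the fourth-ranked bidder, Apex, who pays the next bid down: $2.77/click.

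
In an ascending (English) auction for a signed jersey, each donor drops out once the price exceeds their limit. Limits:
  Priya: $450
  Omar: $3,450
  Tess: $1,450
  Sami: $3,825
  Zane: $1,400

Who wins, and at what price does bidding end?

Rule: the price rises until one bidder remains; the winner pays the price at which the last rival dropped out.
Sorting limits: 3,825 (Sami) > 3,450 (Omar) > 1,450 (Tess) > 1,400 (Zane) > 450 (Priya)
Omar is the last rival to drop out, at $3,450; Sami remains and wins at that price.

Sami wins at $3,450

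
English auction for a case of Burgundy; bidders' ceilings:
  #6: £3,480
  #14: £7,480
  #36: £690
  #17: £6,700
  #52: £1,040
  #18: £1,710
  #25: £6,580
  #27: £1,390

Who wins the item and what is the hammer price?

#14 wins at £6,700

Ascending (English) auction: the price rises until one bidder remains; the winner pays the price at which the last rival dropped out.
Limits in order: 7,480 (#14) > 6,700 (#17) > 6,580 (#25) > 3,480 (#6) > 1,710 (#18) > 1,390 (#27) > …
Bidding ends when #17 exits at £6,700; #14 takes it.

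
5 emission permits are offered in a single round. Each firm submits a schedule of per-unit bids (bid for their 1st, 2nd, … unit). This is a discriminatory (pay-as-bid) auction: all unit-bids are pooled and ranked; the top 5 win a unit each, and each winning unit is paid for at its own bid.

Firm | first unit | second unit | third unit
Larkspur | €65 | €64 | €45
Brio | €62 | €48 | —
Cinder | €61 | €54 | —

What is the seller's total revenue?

Total revenue: €306

All unit-bids, highest first — top 5: 65 (Larkspur-1), 64 (Larkspur-2), 62 (Brio-1), 61 (Cinder-1), 54 (Cinder-2)
Next rejected bid: €48 (not a price — pay-as-bid).
Each winning unit pays its own bid.
Revenue = 65 + 64 + 62 + 61 + 54 = €306.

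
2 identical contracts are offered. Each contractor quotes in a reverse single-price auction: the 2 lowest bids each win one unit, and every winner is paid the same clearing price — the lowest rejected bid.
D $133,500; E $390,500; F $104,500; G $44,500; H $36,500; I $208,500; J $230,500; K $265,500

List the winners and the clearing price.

H, G; each is paid $104,500

Sorting: 36,500 (H), 44,500 (G), 104,500 (F), 133,500 (D), …
Winners (2 units): H, G.
First losing bid is F's $104,500, which sets the uniform price.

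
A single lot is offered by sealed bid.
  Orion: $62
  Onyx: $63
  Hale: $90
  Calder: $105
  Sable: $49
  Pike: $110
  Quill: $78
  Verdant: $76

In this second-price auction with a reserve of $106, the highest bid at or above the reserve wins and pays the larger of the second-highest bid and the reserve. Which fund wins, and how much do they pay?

Bids in order: 110 (Pike) > 105 (Calder) > 90 (Hale) > 78 (Quill) > 76 (Verdant) > 63 (Onyx) > …
Highest eligible bid: Pike at $110.
max(second-highest $105, reserve $106) = $106.

Pike pays $106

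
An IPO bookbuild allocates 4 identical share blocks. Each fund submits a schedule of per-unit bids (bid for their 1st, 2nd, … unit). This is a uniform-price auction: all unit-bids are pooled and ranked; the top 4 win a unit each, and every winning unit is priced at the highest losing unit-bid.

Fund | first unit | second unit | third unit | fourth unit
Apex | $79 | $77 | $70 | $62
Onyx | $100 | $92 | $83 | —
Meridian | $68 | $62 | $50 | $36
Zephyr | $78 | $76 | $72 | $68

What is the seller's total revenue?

Total revenue: $312

Merging the schedules and taking the best 4: 100 (Onyx-1), 92 (Onyx-2), 83 (Onyx-3), 79 (Apex-1)
Highest rejected unit-bid = $78.
Allocation: Apex 1, Onyx 3. Every unit priced at $78.
Revenue = 4 × 78 = $312.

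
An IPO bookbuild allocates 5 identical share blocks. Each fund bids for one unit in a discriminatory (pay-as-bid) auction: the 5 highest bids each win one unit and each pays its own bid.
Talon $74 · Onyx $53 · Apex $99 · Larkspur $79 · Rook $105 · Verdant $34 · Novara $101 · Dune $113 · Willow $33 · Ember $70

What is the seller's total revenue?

Ordering the bids: 113 (Dune), 105 (Rook), 101 (Novara), 99 (Apex), 79 (Larkspur), 74 (Talon), 70 (Ember), …
Top 5: Dune, Rook, Novara, Apex, Larkspur.
Total revenue = 113 + 105 + 101 + 99 + 79 = $497.

Total revenue: $497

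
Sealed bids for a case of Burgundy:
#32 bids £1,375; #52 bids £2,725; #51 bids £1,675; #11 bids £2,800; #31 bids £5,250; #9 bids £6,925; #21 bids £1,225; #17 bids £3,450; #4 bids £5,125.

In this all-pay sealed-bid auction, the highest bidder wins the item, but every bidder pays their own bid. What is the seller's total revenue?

Total revenue: £30,550

All-pay sealed-bid auction: the highest bidder wins the item, but every bidder pays their own bid.
Sorting bids: 6,925 (#9) > 5,250 (#31) > 5,125 (#4) > 3,450 (#17) > 2,800 (#11) > 2,725 (#52) > …
#9 wins with the top bid; all bids are sunk regardless.
Every bidder forfeits their bid regardless of winning.
Revenue = 1,375 + 2,725 + 1,675 + 2,800 + 5,250 + 6,925 + 1,225 + 3,450 + 5,125 = £30,550.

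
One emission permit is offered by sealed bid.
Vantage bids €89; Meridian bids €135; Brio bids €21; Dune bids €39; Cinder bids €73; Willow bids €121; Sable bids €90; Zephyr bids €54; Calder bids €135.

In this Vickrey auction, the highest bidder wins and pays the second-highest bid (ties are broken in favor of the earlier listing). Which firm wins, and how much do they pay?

Bids ranked: 135 (Meridian) > 135 (Calder) > 121 (Willow) > 90 (Sable) > 89 (Vantage) > 73 (Cinder) > …
Tie at €135 → Meridian wins by tie-break.
Second-price: Meridian pays Calder's bid of €135.

Meridian pays €135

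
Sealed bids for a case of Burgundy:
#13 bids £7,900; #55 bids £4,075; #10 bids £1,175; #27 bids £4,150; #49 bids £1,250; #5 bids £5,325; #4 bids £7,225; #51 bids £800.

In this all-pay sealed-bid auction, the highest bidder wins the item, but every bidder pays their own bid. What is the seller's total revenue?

Sorting bids: 7,900 (#13) > 7,225 (#4) > 5,325 (#5) > 4,150 (#27) > 4,075 (#55) > 1,250 (#49) > …
Every bidder forfeits their bid regardless of winning.
Revenue = 7,900 + 4,075 + 1,175 + 4,150 + 1,250 + 5,325 + 7,225 + 800 = £31,900.

Total revenue: £31,900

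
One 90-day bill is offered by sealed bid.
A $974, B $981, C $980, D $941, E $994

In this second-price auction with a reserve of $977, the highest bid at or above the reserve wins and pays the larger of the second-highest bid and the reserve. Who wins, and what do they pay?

Bids ranked: 994 (E) > 981 (B) > 980 (C) > 974 (A) > 941 (D)
E has the top bid at or above the reserve ($994).
max(second-highest $981, reserve $977) = $981; the reserve does not bind.

E pays $981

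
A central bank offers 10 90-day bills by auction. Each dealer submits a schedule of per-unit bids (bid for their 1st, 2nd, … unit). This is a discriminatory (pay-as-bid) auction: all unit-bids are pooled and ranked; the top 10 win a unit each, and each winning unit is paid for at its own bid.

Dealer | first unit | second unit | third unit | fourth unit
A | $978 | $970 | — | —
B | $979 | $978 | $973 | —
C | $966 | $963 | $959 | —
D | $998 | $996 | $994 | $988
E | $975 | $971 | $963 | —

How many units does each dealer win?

All unit-bids, highest first — top 10: 998 (D-1), 996 (D-2), 994 (D-3), 988 (D-4), 979 (B-1), 978 (A-1), 978 (B-2), 975 (E-1), 973 (B-3), 971 (E-2)
Next rejected bid: $970 (not a price — pay-as-bid).
Allocation: A 1, B 3, D 4, E 2.

A 1, B 3, D 4, E 2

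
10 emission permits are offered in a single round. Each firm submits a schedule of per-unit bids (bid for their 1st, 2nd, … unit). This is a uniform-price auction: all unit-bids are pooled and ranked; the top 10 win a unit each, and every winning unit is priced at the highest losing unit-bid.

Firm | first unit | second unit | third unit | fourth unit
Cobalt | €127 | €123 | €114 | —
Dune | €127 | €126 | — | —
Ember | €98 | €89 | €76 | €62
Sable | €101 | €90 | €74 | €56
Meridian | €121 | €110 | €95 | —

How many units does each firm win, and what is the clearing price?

Pooled unit-bids ranked (top 10): 127 (Cobalt-1), 127 (Dune-1), 126 (Dune-2), 123 (Cobalt-2), 121 (Meridian-1), 114 (Cobalt-3), 110 (Meridian-2), 101 (Sable-1), 98 (Ember-1), 95 (Meridian-3)
Highest rejected unit-bid = €90.
Allocation: Cobalt 3, Dune 2, Ember 1, Meridian 3, Sable 1.

Cobalt 3, Dune 2, Ember 1, Meridian 3, Sable 1; clearing price €90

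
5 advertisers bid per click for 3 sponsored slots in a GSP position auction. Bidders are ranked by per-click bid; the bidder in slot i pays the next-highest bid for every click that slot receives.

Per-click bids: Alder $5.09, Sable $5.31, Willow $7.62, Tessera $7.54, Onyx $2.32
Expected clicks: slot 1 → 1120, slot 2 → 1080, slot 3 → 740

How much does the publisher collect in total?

Sorting advertisers: $7.62 (Willow) > $7.54 (Tessera) > $5.31 (Sable) > $5.09 (Alder) > …
Slot 1: Willow pays $7.54 × 1120 = $8444.80
Slot 2: Tessera pays $5.31 × 1080 = $5734.80
Slot 3: Sable pays $5.09 × 740 = $3766.60
Total = $17946.20

Total revenue: $17946.20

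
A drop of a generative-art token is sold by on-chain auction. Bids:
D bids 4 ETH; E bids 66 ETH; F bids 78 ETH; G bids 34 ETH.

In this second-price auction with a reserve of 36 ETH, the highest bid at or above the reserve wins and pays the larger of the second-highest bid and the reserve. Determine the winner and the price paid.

F pays 66 ETH

Bids ranked: 78 (F) > 66 (E) > 34 (G) > 4 (D)
F has the top bid at or above the reserve (78 ETH).
max(second-highest 66 ETH, reserve 36 ETH) = 66 ETH; the reserve does not bind.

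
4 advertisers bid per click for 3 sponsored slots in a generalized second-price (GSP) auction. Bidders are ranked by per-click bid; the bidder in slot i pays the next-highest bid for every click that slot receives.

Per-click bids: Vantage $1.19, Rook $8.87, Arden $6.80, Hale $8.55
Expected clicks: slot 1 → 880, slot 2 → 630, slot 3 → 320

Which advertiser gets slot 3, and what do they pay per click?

Arden; $1.19 per click

Ranked by bid: $8.87 (Rook) > $8.55 (Hale) > $6.80 (Arden) > $1.19 (Vantage)
Slot 3 goes to the third-ranked bidder, Arden, who pays the next bid down: $1.19/click.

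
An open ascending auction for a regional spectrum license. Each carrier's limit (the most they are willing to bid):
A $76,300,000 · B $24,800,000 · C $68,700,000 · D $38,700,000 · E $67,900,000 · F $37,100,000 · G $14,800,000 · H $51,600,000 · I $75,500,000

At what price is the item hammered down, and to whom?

A wins at $75,500,000

Ascending (English) auction: the price rises until one bidder remains; the winner pays the price at which the last rival dropped out.
Limits in order: 76,300,000 (A) > 75,500,000 (I) > 68,700,000 (C) > 67,900,000 (E) > 51,600,000 (H) > 38,700,000 (D) > …
Bidding ends when I exits at $75,500,000; A takes it.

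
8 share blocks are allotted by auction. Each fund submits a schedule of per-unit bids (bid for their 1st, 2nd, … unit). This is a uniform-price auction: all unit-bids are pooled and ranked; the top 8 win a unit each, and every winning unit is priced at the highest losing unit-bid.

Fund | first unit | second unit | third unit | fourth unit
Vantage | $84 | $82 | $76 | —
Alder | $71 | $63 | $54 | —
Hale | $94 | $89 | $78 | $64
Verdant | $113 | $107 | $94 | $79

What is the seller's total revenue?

All unit-bids, highest first — top 8: 113 (Verdant-1), 107 (Verdant-2), 94 (Hale-1), 94 (Verdant-3), 89 (Hale-2), 84 (Vantage-1), 82 (Vantage-2), 79 (Verdant-4)
The (k+1)-th unit-bid is $78.
Allocation: Hale 2, Vantage 2, Verdant 4. Every unit priced at $78.
Revenue = 8 × 78 = $624.

Total revenue: $624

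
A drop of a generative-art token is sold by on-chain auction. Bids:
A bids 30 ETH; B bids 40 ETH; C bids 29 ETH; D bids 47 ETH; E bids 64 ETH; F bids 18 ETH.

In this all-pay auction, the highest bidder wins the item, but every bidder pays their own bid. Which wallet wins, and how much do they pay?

Bids in order: 64 (E) > 47 (D) > 40 (B) > 30 (A) > 29 (C) > 18 (F)
E is highest and takes the item; every bidder forfeits their bid.

E pays 64 ETH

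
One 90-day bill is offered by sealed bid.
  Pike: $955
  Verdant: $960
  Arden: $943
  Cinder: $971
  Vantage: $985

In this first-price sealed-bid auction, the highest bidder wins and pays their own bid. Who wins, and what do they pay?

Bids in order: 985 (Vantage) > 971 (Cinder) > 960 (Verdant) > 955 (Pike) > 943 (Arden)
Vantage has the highest bid and pays exactly that: $985.

Vantage pays $985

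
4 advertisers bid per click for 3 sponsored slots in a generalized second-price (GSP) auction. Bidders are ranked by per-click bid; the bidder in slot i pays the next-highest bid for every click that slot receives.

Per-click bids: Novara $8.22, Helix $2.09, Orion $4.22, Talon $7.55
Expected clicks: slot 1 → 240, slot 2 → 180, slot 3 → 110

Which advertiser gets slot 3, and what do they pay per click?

Orion; $2.09 per click

Sorting advertisers: $8.22 (Novara) > $7.55 (Talon) > $4.22 (Orion) > $2.09 (Helix)
Slot 3 goes to the third-ranked bidder, Orion, who pays the next bid down: $2.09/click.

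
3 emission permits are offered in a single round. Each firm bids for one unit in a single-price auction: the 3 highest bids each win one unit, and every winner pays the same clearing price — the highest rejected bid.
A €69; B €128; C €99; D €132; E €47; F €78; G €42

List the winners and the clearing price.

D, B, C; each pays €78

Ordering the bids: 132 (D), 128 (B), 99 (C), 78 (F), 69 (A), …
Top 3: D, B, C.
Clearing price = highest rejected bid = €78.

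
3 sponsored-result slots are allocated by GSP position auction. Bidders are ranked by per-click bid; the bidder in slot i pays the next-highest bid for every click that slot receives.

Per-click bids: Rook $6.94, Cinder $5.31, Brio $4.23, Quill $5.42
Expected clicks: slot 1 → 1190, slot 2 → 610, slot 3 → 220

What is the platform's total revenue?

Total revenue: $10619.50

Per-click bids in order: $6.94 (Rook) > $5.42 (Quill) > $5.31 (Cinder) > $4.23 (Brio)
Slot 1: Rook pays $5.42 × 1190 = $6449.80
Slot 2: Quill pays $5.31 × 610 = $3239.10
Slot 3: Cinder pays $4.23 × 220 = $930.60
Total = $10619.50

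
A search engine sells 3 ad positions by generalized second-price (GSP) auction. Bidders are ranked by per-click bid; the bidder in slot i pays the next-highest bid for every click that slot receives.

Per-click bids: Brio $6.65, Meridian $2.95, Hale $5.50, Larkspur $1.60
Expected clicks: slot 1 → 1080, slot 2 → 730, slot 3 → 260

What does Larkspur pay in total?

Larkspur pays $0.00

Sorting advertisers: $6.65 (Brio) > $5.50 (Hale) > $2.95 (Meridian) > $1.60 (Larkspur)
Larkspur ranks below slot 3 → no slot, pays nothing.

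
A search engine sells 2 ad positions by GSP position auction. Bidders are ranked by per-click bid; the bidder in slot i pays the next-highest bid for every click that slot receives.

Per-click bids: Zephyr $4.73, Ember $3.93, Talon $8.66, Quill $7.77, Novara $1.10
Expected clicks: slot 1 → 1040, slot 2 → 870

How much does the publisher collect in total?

Total revenue: $12195.90

Sorting advertisers: $8.66 (Talon) > $7.77 (Quill) > $4.73 (Zephyr) > …
Slot 1: Talon pays $7.77 × 1040 = $8080.80
Slot 2: Quill pays $4.73 × 870 = $4115.10
Total = $12195.90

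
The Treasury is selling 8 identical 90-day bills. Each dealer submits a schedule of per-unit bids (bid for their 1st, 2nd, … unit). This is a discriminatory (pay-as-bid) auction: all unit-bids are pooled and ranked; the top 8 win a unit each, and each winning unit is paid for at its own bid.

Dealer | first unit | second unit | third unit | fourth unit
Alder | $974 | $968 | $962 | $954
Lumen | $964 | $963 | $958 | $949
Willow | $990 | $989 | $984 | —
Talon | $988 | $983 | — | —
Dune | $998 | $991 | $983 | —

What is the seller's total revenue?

Merging the schedules and taking the best 8: 998 (Dune-1), 991 (Dune-2), 990 (Willow-1), 989 (Willow-2), 988 (Talon-1), 984 (Willow-3), 983 (Talon-2), 983 (Dune-3)
Next rejected bid: $974 (not a price — pay-as-bid).
Each winning unit pays its own bid.
Revenue = 998 + 991 + 990 + 989 + 988 + 984 + 983 + 983 = $7,906.

Total revenue: $7,906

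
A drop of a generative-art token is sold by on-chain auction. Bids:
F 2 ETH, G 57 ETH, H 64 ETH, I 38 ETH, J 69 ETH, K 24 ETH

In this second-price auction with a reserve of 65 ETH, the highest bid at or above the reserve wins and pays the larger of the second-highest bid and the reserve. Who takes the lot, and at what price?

Bids in order: 69 (J) > 64 (H) > 57 (G) > 38 (I) > 24 (K) > 2 (F)
Highest eligible bid: J at 69 ETH.
max(second-highest 64 ETH, reserve 65 ETH) = 65 ETH.

J pays 65 ETH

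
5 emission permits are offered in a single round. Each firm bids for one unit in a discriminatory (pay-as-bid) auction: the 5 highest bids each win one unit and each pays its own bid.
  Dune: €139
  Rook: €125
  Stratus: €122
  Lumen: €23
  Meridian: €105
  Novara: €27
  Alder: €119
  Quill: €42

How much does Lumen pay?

Lumen pays €0

Ordering the bids: 139 (Dune), 125 (Rook), 122 (Stratus), 119 (Alder), 105 (Meridian), 42 (Quill), 27 (Novara), …
Top 5: Dune, Rook, Stratus, Alder, Meridian.
Lumen does not win → €0.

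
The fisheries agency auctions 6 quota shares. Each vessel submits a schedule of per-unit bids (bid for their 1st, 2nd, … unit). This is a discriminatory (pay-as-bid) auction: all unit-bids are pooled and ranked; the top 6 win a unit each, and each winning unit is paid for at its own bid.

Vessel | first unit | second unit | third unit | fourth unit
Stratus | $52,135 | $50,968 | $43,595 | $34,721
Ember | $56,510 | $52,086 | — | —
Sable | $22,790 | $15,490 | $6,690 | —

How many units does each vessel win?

Ember 2, Stratus 4

Pooled unit-bids ranked (top 6): 56,510 (Ember-1), 52,135 (Stratus-1), 52,086 (Ember-2), 50,968 (Stratus-2), 43,595 (Stratus-3), 34,721 (Stratus-4)
Next rejected bid: $22,790 (not a price — pay-as-bid).
Allocation: Ember 2, Stratus 4.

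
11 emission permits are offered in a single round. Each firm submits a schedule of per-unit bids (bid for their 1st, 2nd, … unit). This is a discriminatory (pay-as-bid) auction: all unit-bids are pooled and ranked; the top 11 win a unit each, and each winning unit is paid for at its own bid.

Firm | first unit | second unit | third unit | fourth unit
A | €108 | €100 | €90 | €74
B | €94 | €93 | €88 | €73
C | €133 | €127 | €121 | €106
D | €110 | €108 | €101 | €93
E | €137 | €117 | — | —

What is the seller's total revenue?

Pooled unit-bids ranked (top 11): 137 (E-1), 133 (C-1), 127 (C-2), 121 (C-3), 117 (E-2), 110 (D-1), 108 (A-1), 108 (D-2), 106 (C-4), 101 (D-3), 100 (A-2)
Next rejected bid: €94 (not a price — pay-as-bid).
Each winning unit pays its own bid.
Revenue = 137 + 133 + 127 + 121 + 117 + 110 + 108 + 108 + 106 + 101 + 100 = €1,268.

Total revenue: €1,268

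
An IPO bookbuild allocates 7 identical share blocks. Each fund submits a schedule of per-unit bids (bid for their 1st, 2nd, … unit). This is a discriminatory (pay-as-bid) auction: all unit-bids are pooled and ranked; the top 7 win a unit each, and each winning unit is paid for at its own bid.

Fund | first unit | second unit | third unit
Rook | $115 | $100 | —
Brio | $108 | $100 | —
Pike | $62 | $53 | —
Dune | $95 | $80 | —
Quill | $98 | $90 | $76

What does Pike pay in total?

Pooled unit-bids ranked (top 7): 115 (Rook-1), 108 (Brio-1), 100 (Rook-2), 100 (Brio-2), 98 (Quill-1), 95 (Dune-1), 90 (Quill-2)
Next rejected bid: $80 (not a price — pay-as-bid).
Pike wins no units.

Pike pays $0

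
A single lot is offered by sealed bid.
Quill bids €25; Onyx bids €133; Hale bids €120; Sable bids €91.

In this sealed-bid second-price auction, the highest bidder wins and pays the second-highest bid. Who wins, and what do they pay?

Bids in order: 133 (Onyx) > 120 (Hale) > 91 (Sable) > 25 (Quill)
Second-price: Onyx pays Hale's bid of €120.

Onyx pays €120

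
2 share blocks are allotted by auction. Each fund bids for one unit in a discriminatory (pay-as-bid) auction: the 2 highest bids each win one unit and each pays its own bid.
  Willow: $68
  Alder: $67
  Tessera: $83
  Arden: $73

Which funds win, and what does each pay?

Tessera $83, Arden $73

Ordering the bids: 83 (Tessera), 73 (Arden), 68 (Willow), 67 (Alder)
Winners (2 units): Tessera, Arden.
Each winner pays its own bid: Tessera $83, Arden $73.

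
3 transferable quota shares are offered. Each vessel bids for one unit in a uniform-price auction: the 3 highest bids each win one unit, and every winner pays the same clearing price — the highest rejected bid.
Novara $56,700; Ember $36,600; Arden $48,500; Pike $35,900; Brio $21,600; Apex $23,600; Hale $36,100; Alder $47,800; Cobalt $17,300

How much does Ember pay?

Ember pays $0

Sorting: 56,700 (Novara), 48,500 (Arden), 47,800 (Alder), 36,600 (Ember), 36,100 (Hale), …
Winners (3 units): Novara, Arden, Alder.
Highest unsuccessful bid: $36,600 → clearing price.
Ember does not win → pays $0.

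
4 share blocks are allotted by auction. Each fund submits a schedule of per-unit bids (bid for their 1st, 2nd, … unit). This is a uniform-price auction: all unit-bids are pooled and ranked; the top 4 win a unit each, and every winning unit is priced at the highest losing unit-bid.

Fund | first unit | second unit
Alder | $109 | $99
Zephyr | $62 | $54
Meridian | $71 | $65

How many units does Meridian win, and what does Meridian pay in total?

All unit-bids, highest first — top 4: 109 (Alder-1), 99 (Alder-2), 71 (Meridian-1), 65 (Meridian-2)
The (k+1)-th unit-bid is $62.
Meridian wins 2 unit(s) at $62 each.

Meridian: 2 units, pays $124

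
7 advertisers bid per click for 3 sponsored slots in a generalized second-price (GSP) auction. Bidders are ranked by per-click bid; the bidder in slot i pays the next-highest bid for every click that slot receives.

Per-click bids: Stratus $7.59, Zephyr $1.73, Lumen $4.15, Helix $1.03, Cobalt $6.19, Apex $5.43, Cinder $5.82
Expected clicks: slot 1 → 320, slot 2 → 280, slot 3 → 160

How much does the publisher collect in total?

Ranked by bid: $7.59 (Stratus) > $6.19 (Cobalt) > $5.82 (Cinder) > $5.43 (Apex) > …
Slot 1: Stratus pays $6.19 × 320 = $1980.80
Slot 2: Cobalt pays $5.82 × 280 = $1629.60
Slot 3: Cinder pays $5.43 × 160 = $868.80
Total = $4479.20

Total revenue: $4479.20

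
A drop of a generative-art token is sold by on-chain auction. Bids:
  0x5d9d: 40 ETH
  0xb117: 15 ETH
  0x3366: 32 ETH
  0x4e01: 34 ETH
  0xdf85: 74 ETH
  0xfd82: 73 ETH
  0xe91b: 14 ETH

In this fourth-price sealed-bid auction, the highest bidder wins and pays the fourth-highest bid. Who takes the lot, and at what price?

0xdf85 pays 34 ETH

Sorting bids: 74 (0xdf85) > 73 (0xfd82) > 40 (0x5d9d) > 34 (0x4e01) > 32 (0x3366) > 15 (0xb117) > …
0xdf85 is highest; pays the fourth-highest bid, 34 ETH.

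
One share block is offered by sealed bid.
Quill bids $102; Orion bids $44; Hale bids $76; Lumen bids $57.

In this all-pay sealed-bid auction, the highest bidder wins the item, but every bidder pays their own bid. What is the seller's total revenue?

Total revenue: $279

Sorting bids: 102 (Quill) > 76 (Hale) > 57 (Lumen) > 44 (Orion)
Quill wins with the top bid; all bids are sunk regardless.
Every bidder forfeits their bid regardless of winning.
Revenue = 102 + 44 + 76 + 57 = $279.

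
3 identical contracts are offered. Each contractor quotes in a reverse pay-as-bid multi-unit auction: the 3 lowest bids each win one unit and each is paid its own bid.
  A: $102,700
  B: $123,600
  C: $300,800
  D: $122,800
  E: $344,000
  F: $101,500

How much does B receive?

Bids ranked low→high: 101,500 (F), 102,700 (A), 122,800 (D), 123,600 (B), 300,800 (C), …
The 3 lowest are F, A, D.
B does not win → $0.

B is paid $0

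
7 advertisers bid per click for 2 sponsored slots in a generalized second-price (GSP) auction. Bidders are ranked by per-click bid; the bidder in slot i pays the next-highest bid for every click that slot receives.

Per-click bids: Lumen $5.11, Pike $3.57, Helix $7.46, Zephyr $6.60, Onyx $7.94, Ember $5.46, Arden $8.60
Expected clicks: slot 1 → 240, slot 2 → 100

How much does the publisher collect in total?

Ranked by bid: $8.60 (Arden) > $7.94 (Onyx) > $7.46 (Helix) > …
Slot 1: Arden pays $7.94 × 240 = $1905.60
Slot 2: Onyx pays $7.46 × 100 = $746.00
Total = $2651.60

Total revenue: $2651.60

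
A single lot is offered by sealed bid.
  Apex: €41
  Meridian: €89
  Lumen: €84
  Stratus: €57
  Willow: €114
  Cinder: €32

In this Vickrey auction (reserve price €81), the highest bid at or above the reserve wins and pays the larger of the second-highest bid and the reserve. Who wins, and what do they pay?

Willow pays €89

Rule: the highest bid at or above the reserve wins and pays the larger of the second-highest bid and the reserve.
Bids in order: 114 (Willow) > 89 (Meridian) > 84 (Lumen) > 57 (Stratus) > 41 (Apex) > 32 (Cinder)
Highest eligible bid: Willow at €114.
Second-highest bid €89 exceeds the reserve €81 → payment €89.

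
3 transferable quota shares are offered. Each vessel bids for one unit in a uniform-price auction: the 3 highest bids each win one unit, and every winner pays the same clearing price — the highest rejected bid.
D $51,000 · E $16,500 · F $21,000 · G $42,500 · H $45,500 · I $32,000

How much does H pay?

H pays $32,000

Bids ranked high→low: 51,000 (D), 45,500 (H), 42,500 (G), 32,000 (I), 21,000 (F), …
The 3 highest are D, H, G.
Clearing price = highest rejected bid = $32,000.
H wins → pays $32,000.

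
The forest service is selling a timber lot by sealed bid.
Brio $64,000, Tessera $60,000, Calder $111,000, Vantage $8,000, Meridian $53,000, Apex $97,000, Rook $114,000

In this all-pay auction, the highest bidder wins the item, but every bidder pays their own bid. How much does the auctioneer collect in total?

Bids in order: 114,000 (Rook) > 111,000 (Calder) > 97,000 (Apex) > 64,000 (Brio) > 60,000 (Tessera) > 53,000 (Meridian) > …
Every bidder forfeits their bid regardless of winning.
Revenue = 64,000 + 60,000 + 111,000 + 8,000 + 53,000 + 97,000 + 114,000 = $507,000.

Total revenue: $507,000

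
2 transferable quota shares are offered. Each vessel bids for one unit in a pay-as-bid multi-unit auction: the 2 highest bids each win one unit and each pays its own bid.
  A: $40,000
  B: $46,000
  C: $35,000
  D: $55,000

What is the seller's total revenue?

Ordering the bids: 55,000 (D), 46,000 (B), 40,000 (A), 35,000 (C)
The 2 highest are D, B.
Total revenue = 55,000 + 46,000 = $101,000.

Total revenue: $101,000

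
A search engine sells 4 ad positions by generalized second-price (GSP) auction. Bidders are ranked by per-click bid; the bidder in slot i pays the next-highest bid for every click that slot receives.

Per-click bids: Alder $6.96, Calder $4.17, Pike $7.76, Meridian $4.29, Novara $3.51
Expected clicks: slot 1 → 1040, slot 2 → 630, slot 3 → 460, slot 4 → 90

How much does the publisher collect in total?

Total revenue: $12175.20

Sorting advertisers: $7.76 (Pike) > $6.96 (Alder) > $4.29 (Meridian) > $4.17 (Calder) > $3.51 (Novara)
Slot 1: Pike pays $6.96 × 1040 = $7238.40
Slot 2: Alder pays $4.29 × 630 = $2702.70
Slot 3: Meridian pays $4.17 × 460 = $1918.20
Slot 4: Calder pays $3.51 × 90 = $315.90
Total = $12175.20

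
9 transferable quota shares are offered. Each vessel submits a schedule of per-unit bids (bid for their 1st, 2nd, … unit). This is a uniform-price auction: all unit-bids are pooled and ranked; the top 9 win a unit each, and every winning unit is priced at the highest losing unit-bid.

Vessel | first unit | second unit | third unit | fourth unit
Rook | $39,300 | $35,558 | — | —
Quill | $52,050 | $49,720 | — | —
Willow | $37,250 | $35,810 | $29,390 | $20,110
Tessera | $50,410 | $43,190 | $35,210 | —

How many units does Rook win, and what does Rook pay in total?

All unit-bids, highest first — top 9: 52,050 (Quill-1), 50,410 (Tessera-1), 49,720 (Quill-2), 43,190 (Tessera-2), 39,300 (Rook-1), 37,250 (Willow-1), 35,810 (Willow-2), 35,558 (Rook-2), 35,210 (Tessera-3)
The (k+1)-th unit-bid is $29,390.
Rook wins 2 unit(s) at $29,390 each.

Rook: 2 units, pays $58,780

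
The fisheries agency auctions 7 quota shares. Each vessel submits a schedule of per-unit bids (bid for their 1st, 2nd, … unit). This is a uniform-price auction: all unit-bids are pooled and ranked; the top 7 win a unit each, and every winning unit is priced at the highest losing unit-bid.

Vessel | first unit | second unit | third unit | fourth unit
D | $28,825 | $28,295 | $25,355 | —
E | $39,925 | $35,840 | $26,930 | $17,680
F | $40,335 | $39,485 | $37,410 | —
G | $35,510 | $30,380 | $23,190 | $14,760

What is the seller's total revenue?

Total revenue: $201,775

All unit-bids, highest first — top 7: 40,335 (F-1), 39,925 (E-1), 39,485 (F-2), 37,410 (F-3), 35,840 (E-2), 35,510 (G-1), 30,380 (G-2)
The (k+1)-th unit-bid is $28,825.
Allocation: E 2, F 3, G 2. Every unit priced at $28,825.
Revenue = 7 × 28,825 = $201,775.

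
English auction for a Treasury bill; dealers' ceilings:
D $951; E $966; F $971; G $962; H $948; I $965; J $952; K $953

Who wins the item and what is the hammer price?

F wins at $966

Rule: the price rises until one bidder remains; the winner pays the price at which the last rival dropped out.
Sorting limits: 971 (F) > 966 (E) > 965 (I) > 962 (G) > 953 (K) > 952 (J) > …
Once the price passes $966, only F is left; the hammer falls at E's limit of $966.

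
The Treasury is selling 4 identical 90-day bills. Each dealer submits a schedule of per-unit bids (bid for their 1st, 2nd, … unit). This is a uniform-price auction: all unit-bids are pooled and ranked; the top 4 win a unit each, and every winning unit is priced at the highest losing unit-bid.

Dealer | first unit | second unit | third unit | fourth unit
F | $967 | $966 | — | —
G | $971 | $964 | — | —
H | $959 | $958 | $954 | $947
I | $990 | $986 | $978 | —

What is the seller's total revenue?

Merging the schedules and taking the best 4: 990 (I-1), 986 (I-2), 978 (I-3), 971 (G-1)
Highest rejected unit-bid = $967.
Allocation: G 1, I 3. Every unit priced at $967.
Revenue = 4 × 967 = $3,868.

Total revenue: $3,868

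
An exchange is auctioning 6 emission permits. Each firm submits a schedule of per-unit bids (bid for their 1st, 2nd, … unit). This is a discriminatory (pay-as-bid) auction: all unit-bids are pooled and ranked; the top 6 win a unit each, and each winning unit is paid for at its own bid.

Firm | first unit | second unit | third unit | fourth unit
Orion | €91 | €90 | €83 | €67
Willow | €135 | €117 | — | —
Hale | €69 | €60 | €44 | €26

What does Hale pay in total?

Hale pays €69

Pooled unit-bids ranked (top 6): 135 (Willow-1), 117 (Willow-2), 91 (Orion-1), 90 (Orion-2), 83 (Orion-3), 69 (Hale-1)
Next rejected bid: €67 (not a price — pay-as-bid).
Hale's winning unit-bids: 69 = €69.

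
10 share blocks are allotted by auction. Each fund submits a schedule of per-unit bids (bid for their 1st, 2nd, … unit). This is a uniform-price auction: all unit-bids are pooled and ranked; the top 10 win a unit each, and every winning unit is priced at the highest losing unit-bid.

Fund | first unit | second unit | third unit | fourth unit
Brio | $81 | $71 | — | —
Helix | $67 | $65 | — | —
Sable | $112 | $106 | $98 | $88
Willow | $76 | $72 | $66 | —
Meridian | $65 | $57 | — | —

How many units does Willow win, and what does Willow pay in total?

Pooled unit-bids ranked (top 10): 112 (Sable-1), 106 (Sable-2), 98 (Sable-3), 88 (Sable-4), 81 (Brio-1), 76 (Willow-1), 72 (Willow-2), 71 (Brio-2), 67 (Helix-1), 66 (Willow-3)
The (k+1)-th unit-bid is $65.
Willow wins 3 unit(s) at $65 each.

Willow: 3 units, pays $195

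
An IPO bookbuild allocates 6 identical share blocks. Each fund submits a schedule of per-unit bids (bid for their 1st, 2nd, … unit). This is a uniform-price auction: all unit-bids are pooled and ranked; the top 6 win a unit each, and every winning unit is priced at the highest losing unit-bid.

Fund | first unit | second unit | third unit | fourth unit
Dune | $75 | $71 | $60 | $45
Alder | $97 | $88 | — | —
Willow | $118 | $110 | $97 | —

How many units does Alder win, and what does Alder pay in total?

Alder: 2 units, pays $142

All unit-bids, highest first — top 6: 118 (Willow-1), 110 (Willow-2), 97 (Alder-1), 97 (Willow-3), 88 (Alder-2), 75 (Dune-1)
First bid not allocated: $71.
Alder wins 2 unit(s) at $71 each.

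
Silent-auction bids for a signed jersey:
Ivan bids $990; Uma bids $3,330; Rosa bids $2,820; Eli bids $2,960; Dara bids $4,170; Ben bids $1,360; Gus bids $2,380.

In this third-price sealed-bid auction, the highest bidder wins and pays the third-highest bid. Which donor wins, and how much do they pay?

Dara pays $2,960

Bids ranked: 4,170 (Dara) > 3,330 (Uma) > 2,960 (Eli) > 2,820 (Rosa) > 2,380 (Gus) > 1,360 (Ben) > …
Dara is highest; pays the third-highest bid, $2,960.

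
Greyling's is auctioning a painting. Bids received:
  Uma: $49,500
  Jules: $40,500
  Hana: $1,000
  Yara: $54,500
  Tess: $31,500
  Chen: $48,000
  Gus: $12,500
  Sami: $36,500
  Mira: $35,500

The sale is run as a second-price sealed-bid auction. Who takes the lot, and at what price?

Second-price sealed-bid auction: the highest bidder wins and pays the second-highest bid.
Sorting bids: 54,500 (Yara) > 49,500 (Uma) > 48,000 (Chen) > 40,500 (Jules) > 36,500 (Sami) > 35,500 (Mira) > …
Second-price: Yara pays Uma's bid of $49,500.

Yara pays $49,500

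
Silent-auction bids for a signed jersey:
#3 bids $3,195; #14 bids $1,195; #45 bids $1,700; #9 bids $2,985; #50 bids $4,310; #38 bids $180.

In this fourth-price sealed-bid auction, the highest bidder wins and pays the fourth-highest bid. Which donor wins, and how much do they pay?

#50 pays $1,700

Rule: the highest bidder wins and pays the fourth-highest bid.
Bids ranked: 4,310 (#50) > 3,195 (#3) > 2,985 (#9) > 1,700 (#45) > 1,195 (#14) > 180 (#38)
#50 is highest; pays the fourth-highest bid, $1,700.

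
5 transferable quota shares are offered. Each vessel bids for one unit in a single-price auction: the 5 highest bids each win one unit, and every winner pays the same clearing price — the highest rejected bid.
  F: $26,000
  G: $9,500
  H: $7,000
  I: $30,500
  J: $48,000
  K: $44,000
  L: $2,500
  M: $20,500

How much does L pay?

L pays $0

Bids ranked high→low: 48,000 (J), 44,000 (K), 30,500 (I), 26,000 (F), 20,500 (M), 9,500 (G), 7,000 (H), …
Winners (5 units): J, K, I, F, M.
Clearing price = highest rejected bid = $9,500.
L does not win → pays $0.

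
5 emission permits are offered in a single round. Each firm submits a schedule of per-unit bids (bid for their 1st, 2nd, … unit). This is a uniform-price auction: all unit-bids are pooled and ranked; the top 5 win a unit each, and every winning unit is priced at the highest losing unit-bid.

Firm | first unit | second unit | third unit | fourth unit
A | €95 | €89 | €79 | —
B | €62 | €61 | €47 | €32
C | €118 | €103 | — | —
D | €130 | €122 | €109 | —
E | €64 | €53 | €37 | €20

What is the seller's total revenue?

Total revenue: €475

All unit-bids, highest first — top 5: 130 (D-1), 122 (D-2), 118 (C-1), 109 (D-3), 103 (C-2)
Highest rejected unit-bid = €95.
Allocation: C 2, D 3. Every unit priced at €95.
Revenue = 5 × 95 = €475.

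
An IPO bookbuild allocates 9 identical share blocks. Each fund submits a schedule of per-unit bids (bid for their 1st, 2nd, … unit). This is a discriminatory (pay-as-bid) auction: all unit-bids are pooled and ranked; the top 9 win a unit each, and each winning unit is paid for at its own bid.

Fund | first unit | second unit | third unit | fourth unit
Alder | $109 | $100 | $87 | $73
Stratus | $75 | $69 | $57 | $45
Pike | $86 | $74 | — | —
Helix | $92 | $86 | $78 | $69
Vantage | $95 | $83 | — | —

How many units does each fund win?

Merging the schedules and taking the best 9: 109 (Alder-1), 100 (Alder-2), 95 (Vantage-1), 92 (Helix-1), 87 (Alder-3), 86 (Pike-1), 86 (Helix-2), 83 (Vantage-2), 78 (Helix-3)
Next rejected bid: $75 (not a price — pay-as-bid).
Allocation: Alder 3, Helix 3, Pike 1, Vantage 2.

Alder 3, Helix 3, Pike 1, Vantage 2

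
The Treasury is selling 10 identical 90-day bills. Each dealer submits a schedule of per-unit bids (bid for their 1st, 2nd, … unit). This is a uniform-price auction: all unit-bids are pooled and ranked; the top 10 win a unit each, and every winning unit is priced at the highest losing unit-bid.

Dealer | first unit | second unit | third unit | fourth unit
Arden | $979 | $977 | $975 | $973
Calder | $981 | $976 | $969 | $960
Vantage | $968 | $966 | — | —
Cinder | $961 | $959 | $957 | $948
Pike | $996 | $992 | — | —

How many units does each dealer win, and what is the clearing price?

All unit-bids, highest first — top 10: 996 (Pike-1), 992 (Pike-2), 981 (Calder-1), 979 (Arden-1), 977 (Arden-2), 976 (Calder-2), 975 (Arden-3), 973 (Arden-4), 969 (Calder-3), 968 (Vantage-1)
The (k+1)-th unit-bid is $966.
Allocation: Arden 4, Calder 3, Pike 2, Vantage 1.

Arden 4, Calder 3, Pike 2, Vantage 1; clearing price $966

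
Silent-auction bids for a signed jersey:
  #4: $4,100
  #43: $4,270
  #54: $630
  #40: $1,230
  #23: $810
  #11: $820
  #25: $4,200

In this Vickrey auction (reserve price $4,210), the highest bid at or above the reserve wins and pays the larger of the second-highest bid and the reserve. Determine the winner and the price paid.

#43 pays $4,210

Sorting bids: 4,270 (#43) > 4,200 (#25) > 4,100 (#4) > 1,230 (#40) > 820 (#11) > 810 (#23) > …
#43 has the top bid at or above the reserve ($4,270).
max(second-highest $4,200, reserve $4,210) = $4,210.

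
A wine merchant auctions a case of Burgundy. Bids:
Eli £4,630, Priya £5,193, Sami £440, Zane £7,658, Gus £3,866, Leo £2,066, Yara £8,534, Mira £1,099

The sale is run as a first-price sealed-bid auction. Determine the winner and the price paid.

Yara pays £8,534

Bids in order: 8,534 (Yara) > 7,658 (Zane) > 5,193 (Priya) > 4,630 (Eli) > 3,866 (Gus) > 2,066 (Leo) > …
Yara has the highest bid and pays exactly that: £8,534.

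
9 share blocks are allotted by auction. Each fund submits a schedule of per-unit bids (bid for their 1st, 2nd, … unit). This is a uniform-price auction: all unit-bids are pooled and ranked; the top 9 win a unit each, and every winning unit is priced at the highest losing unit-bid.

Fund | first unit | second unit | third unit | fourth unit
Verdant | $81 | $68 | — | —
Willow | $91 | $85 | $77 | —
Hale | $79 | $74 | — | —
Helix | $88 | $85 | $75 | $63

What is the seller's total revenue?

Total revenue: $612

Merging the schedules and taking the best 9: 91 (Willow-1), 88 (Helix-1), 85 (Willow-2), 85 (Helix-2), 81 (Verdant-1), 79 (Hale-1), 77 (Willow-3), 75 (Helix-3), 74 (Hale-2)
Highest rejected unit-bid = $68.
Allocation: Hale 2, Helix 3, Verdant 1, Willow 3. Every unit priced at $68.
Revenue = 9 × 68 = $612.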